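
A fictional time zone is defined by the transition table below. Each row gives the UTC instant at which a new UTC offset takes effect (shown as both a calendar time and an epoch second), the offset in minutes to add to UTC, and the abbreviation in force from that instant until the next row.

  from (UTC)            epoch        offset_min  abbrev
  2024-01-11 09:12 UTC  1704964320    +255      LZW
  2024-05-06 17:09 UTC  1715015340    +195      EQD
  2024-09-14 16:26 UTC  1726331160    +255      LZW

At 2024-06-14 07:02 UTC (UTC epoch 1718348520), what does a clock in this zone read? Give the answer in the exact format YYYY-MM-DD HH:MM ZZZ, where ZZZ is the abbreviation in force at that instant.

2024-06-14 10:17 EQD

Query: 2024-06-14 07:02 UTC
Rule 2/3 (EQD, +03:15): 2024-05-06 17:09 UTC ≤ query < 2024-09-14 16:26 UTC
7·60 + 2 + 195 = 617 min
617 = 0·1440 + 617; 617 = 10·60 + 17 → 10:17, same day
→ 2024-06-14 10:17 EQD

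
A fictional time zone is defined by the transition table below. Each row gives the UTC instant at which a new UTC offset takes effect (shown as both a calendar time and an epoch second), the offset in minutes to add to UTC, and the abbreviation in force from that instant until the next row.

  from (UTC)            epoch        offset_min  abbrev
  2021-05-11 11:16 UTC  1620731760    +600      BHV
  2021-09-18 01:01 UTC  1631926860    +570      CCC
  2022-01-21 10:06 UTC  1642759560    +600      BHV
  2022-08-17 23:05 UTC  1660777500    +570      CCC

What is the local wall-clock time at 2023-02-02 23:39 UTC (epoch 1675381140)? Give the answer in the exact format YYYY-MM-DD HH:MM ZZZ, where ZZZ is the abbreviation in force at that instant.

2023-02-03 09:09 CCC

Query: 2023-02-02 23:39 UTC
Rule 4/4 (CCC, +09:30): 2022-08-17 23:05 UTC ≤ query < +∞
23·60 + 39 + 570 = 1989 min
1989 = 1·1440 + 549; 549 = 9·60 + 9 → 09:09, 2023-02-02 + 1 day = 2023-02-03
→ 2023-02-03 09:09 CCC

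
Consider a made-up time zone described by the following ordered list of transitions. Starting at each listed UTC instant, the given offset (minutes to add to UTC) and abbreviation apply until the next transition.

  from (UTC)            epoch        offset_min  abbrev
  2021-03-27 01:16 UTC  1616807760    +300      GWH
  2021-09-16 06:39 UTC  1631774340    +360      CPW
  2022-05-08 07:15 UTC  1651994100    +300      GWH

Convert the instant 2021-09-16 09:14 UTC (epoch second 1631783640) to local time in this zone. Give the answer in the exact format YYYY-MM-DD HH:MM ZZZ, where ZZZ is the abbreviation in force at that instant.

Query: 2021-09-16 09:14 UTC
Rule 2/3 (CPW, +06:00): 2021-09-16 06:39 UTC ≤ query < 2022-05-08 07:15 UTC
9·60 + 14 + 360 = 914 min
914 = 0·1440 + 914; 914 = 15·60 + 14 → 15:14, same day
→ 2021-09-16 15:14 CPW

2021-09-16 15:14 CPW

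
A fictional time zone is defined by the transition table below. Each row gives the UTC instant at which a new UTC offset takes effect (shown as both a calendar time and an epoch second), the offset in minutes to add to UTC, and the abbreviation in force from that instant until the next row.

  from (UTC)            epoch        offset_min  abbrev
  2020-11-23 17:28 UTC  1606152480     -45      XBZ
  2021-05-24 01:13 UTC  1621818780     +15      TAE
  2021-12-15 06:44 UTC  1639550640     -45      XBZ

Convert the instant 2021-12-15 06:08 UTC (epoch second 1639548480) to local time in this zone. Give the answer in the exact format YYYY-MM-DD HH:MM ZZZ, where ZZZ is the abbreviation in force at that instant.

2021-12-15 06:23 TAE

Query: 2021-12-15 06:08 UTC
Rule 2/3 (TAE, +00:15): 2021-05-24 01:13 UTC ≤ query < 2021-12-15 06:44 UTC
6·60 + 8 + 15 = 383 min
383 = 0·1440 + 383; 383 = 6·60 + 23 → 06:23, same day
→ 2021-12-15 06:23 TAE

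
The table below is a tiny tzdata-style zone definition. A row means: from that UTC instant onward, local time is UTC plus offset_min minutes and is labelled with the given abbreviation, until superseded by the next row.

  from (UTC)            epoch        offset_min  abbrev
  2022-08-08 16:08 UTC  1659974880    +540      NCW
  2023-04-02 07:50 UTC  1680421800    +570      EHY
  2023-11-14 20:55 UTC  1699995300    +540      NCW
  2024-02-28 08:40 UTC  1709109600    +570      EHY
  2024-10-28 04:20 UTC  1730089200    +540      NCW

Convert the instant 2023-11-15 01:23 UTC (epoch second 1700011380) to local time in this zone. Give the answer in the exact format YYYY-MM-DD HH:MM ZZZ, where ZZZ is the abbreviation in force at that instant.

2023-11-15 10:23 NCW

Query: 2023-11-15 01:23 UTC
Rule 3/5 (NCW, +09:00): 2023-11-14 20:55 UTC ≤ query < 2024-02-28 08:40 UTC
1·60 + 23 + 540 = 623 min
623 = 0·1440 + 623; 623 = 10·60 + 23 → 10:23, same day
→ 2023-11-15 10:23 NCW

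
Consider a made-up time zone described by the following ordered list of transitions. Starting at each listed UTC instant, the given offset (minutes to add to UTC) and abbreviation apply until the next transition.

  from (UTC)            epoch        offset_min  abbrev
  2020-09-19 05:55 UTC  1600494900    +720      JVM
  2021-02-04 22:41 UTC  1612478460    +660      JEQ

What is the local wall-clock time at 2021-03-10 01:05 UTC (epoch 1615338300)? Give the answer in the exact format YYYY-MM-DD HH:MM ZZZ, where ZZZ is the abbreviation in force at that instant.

2021-03-10 12:05 JEQ

Query: 2021-03-10 01:05 UTC
Rule 2/2 (JEQ, +11:00): 2021-02-04 22:41 UTC ≤ query < +∞
1·60 + 5 + 660 = 725 min
725 = 0·1440 + 725; 725 = 12·60 + 5 → 12:05, same day
→ 2021-03-10 12:05 JEQ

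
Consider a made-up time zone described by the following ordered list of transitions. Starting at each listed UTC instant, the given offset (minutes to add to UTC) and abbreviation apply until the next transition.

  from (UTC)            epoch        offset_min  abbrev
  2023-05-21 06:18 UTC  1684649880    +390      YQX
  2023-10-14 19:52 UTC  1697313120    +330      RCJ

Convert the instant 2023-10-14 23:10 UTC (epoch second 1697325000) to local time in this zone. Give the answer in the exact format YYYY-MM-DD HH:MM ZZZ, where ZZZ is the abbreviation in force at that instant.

2023-10-15 04:40 RCJ

Query: 2023-10-14 23:10 UTC
Rule 2/2 (RCJ, +05:30): 2023-10-14 19:52 UTC ≤ query < +∞
23·60 + 10 + 330 = 1720 min
1720 = 1·1440 + 280; 280 = 4·60 + 40 → 04:40, 2023-10-14 + 1 day = 2023-10-15
→ 2023-10-15 04:40 RCJ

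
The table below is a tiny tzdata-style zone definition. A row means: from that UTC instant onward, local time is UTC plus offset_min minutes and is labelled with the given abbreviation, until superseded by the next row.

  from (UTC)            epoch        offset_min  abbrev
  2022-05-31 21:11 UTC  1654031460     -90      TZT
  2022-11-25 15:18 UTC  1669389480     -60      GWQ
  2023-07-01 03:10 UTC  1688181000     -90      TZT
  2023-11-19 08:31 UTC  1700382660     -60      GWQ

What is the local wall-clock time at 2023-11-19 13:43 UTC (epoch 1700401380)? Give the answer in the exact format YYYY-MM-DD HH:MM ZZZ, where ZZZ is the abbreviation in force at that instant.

Query: 2023-11-19 13:43 UTC
Rule 4/4 (GWQ, -01:00): 2023-11-19 08:31 UTC ≤ query < +∞
13·60 + 43 - 60 = 763 min
763 = 0·1440 + 763; 763 = 12·60 + 43 → 12:43, same day
→ 2023-11-19 12:43 GWQ

2023-11-19 12:43 GWQ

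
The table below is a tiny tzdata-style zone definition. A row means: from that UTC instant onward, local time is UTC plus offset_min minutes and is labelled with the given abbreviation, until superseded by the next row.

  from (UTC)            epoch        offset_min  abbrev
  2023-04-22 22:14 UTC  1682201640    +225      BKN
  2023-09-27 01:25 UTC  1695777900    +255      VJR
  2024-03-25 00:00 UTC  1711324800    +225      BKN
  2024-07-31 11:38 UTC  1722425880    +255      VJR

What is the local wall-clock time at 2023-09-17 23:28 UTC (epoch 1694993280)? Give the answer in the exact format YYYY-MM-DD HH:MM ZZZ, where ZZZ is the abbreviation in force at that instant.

2023-09-18 03:13 BKN

Query: 2023-09-17 23:28 UTC
Rule 1/4 (BKN, +03:45): 2023-04-22 22:14 UTC ≤ query < 2023-09-27 01:25 UTC
23·60 + 28 + 225 = 1633 min
1633 = 1·1440 + 193; 193 = 3·60 + 13 → 03:13, 2023-09-17 + 1 day = 2023-09-18
→ 2023-09-18 03:13 BKN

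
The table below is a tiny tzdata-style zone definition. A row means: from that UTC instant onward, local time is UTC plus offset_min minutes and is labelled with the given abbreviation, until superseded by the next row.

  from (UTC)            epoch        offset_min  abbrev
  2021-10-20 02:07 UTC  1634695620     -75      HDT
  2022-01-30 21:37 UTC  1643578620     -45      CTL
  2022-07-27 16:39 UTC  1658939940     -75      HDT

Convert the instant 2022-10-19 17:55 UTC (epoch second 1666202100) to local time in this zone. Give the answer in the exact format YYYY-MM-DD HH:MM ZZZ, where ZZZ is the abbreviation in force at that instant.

Query: 2022-10-19 17:55 UTC
Rule 3/3 (HDT, -01:15): 2022-07-27 16:39 UTC ≤ query < +∞
17·60 + 55 - 75 = 1000 min
1000 = 0·1440 + 1000; 1000 = 16·60 + 40 → 16:40, same day
→ 2022-10-19 16:40 HDT

2022-10-19 16:40 HDT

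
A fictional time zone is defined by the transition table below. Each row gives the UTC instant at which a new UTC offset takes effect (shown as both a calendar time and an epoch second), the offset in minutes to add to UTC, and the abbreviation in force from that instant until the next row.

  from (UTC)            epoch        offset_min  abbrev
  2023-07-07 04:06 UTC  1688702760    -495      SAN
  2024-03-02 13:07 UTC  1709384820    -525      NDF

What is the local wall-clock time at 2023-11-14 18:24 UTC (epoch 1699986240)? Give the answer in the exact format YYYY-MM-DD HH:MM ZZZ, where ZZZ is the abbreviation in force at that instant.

2023-11-14 10:09 SAN

Query: 2023-11-14 18:24 UTC
Rule 1/2 (SAN, -08:15): 2023-07-07 04:06 UTC ≤ query < 2024-03-02 13:07 UTC
18·60 + 24 - 495 = 609 min
609 = 0·1440 + 609; 609 = 10·60 + 9 → 10:09, same day
→ 2023-11-14 10:09 SAN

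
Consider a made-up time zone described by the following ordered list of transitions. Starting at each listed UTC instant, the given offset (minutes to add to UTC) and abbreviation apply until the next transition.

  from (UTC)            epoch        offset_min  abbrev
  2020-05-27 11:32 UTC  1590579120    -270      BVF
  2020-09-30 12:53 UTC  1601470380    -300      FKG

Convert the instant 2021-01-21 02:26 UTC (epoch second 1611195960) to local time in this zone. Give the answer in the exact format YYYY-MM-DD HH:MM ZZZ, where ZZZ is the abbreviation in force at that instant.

Query: 2021-01-21 02:26 UTC
Rule 2/2 (FKG, -05:00): 2020-09-30 12:53 UTC ≤ query < +∞
2·60 + 26 - 300 = -154 min
-154 = -1·1440 + 1286; 1286 = 21·60 + 26 → 21:26, 2021-01-21 - 1 day = 2021-01-20
→ 2021-01-20 21:26 FKG

2021-01-20 21:26 FKG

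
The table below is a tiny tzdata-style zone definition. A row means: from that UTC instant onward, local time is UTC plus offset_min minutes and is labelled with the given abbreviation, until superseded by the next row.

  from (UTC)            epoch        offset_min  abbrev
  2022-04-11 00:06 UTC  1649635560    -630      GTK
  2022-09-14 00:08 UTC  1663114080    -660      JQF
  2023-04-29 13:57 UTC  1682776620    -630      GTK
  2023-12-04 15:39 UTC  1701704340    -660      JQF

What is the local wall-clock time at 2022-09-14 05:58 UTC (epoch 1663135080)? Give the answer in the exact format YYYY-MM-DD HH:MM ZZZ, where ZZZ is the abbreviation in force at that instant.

Query: 2022-09-14 05:58 UTC
Rule 2/4 (JQF, -11:00): 2022-09-14 00:08 UTC ≤ query < 2023-04-29 13:57 UTC
5·60 + 58 - 660 = -302 min
-302 = -1·1440 + 1138; 1138 = 18·60 + 58 → 18:58, 2022-09-14 - 1 day = 2022-09-13
→ 2022-09-13 18:58 JQF

2022-09-13 18:58 JQF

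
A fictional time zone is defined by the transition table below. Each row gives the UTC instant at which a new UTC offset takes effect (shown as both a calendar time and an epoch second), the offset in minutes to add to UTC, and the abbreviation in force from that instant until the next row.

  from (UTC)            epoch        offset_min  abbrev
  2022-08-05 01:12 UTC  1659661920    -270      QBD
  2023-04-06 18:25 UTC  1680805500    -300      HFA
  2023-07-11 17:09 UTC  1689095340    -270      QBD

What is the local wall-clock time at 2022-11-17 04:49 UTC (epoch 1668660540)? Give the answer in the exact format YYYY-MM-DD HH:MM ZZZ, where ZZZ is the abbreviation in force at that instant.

2022-11-17 00:19 QBD

Query: 2022-11-17 04:49 UTC
Rule 1/3 (QBD, -04:30): 2022-08-05 01:12 UTC ≤ query < 2023-04-06 18:25 UTC
4·60 + 49 - 270 = 19 min
19 = 0·1440 + 19; 19 = 0·60 + 19 → 00:19, same day
→ 2022-11-17 00:19 QBD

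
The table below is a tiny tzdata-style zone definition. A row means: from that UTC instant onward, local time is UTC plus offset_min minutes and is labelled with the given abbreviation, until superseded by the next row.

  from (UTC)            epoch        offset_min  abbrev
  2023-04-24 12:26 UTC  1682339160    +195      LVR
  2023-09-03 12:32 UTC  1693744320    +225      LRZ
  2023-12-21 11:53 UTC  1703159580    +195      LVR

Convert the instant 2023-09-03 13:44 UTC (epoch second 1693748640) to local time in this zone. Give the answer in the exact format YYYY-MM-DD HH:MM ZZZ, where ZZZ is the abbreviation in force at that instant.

Query: 2023-09-03 13:44 UTC
Rule 2/3 (LRZ, +03:45): 2023-09-03 12:32 UTC ≤ query < 2023-12-21 11:53 UTC
13·60 + 44 + 225 = 1049 min
1049 = 0·1440 + 1049; 1049 = 17·60 + 29 → 17:29, same day
→ 2023-09-03 17:29 LRZ

2023-09-03 17:29 LRZ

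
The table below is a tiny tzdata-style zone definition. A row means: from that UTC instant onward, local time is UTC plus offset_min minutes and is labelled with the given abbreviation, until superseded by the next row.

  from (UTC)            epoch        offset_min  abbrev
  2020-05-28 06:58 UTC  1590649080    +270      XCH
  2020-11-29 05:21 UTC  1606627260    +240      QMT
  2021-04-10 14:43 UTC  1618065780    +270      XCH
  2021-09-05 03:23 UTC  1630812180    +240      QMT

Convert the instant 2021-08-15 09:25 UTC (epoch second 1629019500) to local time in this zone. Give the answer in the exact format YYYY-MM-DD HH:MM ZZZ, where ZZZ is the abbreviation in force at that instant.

2021-08-15 13:55 XCH

Query: 2021-08-15 09:25 UTC
Rule 3/4 (XCH, +04:30): 2021-04-10 14:43 UTC ≤ query < 2021-09-05 03:23 UTC
9·60 + 25 + 270 = 835 min
835 = 0·1440 + 835; 835 = 13·60 + 55 → 13:55, same day
→ 2021-08-15 13:55 XCH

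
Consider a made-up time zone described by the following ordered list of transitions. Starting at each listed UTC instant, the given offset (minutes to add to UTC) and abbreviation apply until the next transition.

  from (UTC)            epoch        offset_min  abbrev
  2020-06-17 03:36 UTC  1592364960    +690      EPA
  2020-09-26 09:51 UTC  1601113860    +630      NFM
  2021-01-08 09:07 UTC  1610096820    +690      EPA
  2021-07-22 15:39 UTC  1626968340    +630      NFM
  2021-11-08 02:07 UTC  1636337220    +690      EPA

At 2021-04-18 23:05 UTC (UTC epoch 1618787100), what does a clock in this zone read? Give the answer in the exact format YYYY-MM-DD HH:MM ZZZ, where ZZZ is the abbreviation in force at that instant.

2021-04-19 10:35 EPA

Query: 2021-04-18 23:05 UTC
Rule 3/5 (EPA, +11:30): 2021-01-08 09:07 UTC ≤ query < 2021-07-22 15:39 UTC
23·60 + 5 + 690 = 2075 min
2075 = 1·1440 + 635; 635 = 10·60 + 35 → 10:35, 2021-04-18 + 1 day = 2021-04-19
→ 2021-04-19 10:35 EPA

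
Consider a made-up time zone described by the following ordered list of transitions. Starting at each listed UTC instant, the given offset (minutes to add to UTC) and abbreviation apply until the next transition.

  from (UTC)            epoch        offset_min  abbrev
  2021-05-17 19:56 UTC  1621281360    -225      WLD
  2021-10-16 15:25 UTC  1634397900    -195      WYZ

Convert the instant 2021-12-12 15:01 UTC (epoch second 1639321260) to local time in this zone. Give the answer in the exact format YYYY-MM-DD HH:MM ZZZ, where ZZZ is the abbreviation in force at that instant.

2021-12-12 11:46 WYZ

Query: 2021-12-12 15:01 UTC
Rule 2/2 (WYZ, -03:15): 2021-10-16 15:25 UTC ≤ query < +∞
15·60 + 1 - 195 = 706 min
706 = 0·1440 + 706; 706 = 11·60 + 46 → 11:46, same day
→ 2021-12-12 11:46 WYZ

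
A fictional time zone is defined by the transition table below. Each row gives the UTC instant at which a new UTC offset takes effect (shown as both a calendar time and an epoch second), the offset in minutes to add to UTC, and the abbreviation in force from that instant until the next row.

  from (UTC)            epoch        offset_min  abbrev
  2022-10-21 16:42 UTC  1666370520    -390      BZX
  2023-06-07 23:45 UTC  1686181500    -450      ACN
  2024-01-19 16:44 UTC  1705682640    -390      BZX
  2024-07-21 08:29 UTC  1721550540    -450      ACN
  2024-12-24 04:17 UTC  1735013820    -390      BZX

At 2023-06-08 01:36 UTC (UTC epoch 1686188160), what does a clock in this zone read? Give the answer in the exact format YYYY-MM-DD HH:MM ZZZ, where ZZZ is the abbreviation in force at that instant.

Query: 2023-06-08 01:36 UTC
Rule 2/5 (ACN, -07:30): 2023-06-07 23:45 UTC ≤ query < 2024-01-19 16:44 UTC
1·60 + 36 - 450 = -354 min
-354 = -1·1440 + 1086; 1086 = 18·60 + 6 → 18:06, 2023-06-08 - 1 day = 2023-06-07
→ 2023-06-07 18:06 ACN

2023-06-07 18:06 ACN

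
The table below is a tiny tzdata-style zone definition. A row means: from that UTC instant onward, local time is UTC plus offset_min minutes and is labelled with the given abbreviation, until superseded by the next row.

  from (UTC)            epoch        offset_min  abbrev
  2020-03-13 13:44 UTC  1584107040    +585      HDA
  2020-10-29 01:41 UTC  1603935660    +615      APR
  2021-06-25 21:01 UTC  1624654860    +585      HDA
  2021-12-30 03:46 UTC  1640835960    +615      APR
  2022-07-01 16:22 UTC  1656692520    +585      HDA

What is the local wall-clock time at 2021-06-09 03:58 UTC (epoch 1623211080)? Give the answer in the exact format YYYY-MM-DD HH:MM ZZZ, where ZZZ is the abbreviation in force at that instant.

2021-06-09 14:13 APR

Query: 2021-06-09 03:58 UTC
Rule 2/5 (APR, +10:15): 2020-10-29 01:41 UTC ≤ query < 2021-06-25 21:01 UTC
3·60 + 58 + 615 = 853 min
853 = 0·1440 + 853; 853 = 14·60 + 13 → 14:13, same day
→ 2021-06-09 14:13 APR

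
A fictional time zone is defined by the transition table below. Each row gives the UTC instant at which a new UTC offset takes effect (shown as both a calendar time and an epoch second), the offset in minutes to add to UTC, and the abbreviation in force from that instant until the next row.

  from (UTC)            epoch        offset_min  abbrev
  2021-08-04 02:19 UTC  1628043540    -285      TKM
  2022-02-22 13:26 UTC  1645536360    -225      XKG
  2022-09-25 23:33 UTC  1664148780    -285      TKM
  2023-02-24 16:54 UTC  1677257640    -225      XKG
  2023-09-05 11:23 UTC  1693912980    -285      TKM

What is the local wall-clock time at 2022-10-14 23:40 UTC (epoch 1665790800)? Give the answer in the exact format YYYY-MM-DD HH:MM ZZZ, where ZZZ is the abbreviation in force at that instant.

Query: 2022-10-14 23:40 UTC
Rule 3/5 (TKM, -04:45): 2022-09-25 23:33 UTC ≤ query < 2023-02-24 16:54 UTC
23·60 + 40 - 285 = 1135 min
1135 = 0·1440 + 1135; 1135 = 18·60 + 55 → 18:55, same day
→ 2022-10-14 18:55 TKM

2022-10-14 18:55 TKM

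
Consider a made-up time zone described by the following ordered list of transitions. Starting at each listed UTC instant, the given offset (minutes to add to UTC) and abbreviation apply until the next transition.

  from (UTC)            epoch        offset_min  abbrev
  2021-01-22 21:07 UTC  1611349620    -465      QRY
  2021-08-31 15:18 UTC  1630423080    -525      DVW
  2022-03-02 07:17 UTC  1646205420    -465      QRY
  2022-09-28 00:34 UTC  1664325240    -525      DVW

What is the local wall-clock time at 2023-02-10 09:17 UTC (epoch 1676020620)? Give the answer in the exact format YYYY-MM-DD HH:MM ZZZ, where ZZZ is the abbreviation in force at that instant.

Query: 2023-02-10 09:17 UTC
Rule 4/4 (DVW, -08:45): 2022-09-28 00:34 UTC ≤ query < +∞
9·60 + 17 - 525 = 32 min
32 = 0·1440 + 32; 32 = 0·60 + 32 → 00:32, same day
→ 2023-02-10 00:32 DVW

2023-02-10 00:32 DVW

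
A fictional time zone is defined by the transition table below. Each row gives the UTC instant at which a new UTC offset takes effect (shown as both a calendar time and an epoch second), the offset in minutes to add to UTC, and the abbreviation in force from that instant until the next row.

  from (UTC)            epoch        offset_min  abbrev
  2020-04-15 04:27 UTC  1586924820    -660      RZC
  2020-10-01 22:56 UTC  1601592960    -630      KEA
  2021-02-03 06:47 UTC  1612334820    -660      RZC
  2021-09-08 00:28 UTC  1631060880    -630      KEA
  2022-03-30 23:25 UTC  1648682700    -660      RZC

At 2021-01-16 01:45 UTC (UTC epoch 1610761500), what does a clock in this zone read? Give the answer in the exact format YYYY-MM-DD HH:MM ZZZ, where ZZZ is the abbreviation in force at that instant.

2021-01-15 15:15 KEA

Query: 2021-01-16 01:45 UTC
Rule 2/5 (KEA, -10:30): 2020-10-01 22:56 UTC ≤ query < 2021-02-03 06:47 UTC
1·60 + 45 - 630 = -525 min
-525 = -1·1440 + 915; 915 = 15·60 + 15 → 15:15, 2021-01-16 - 1 day = 2021-01-15
→ 2021-01-15 15:15 KEA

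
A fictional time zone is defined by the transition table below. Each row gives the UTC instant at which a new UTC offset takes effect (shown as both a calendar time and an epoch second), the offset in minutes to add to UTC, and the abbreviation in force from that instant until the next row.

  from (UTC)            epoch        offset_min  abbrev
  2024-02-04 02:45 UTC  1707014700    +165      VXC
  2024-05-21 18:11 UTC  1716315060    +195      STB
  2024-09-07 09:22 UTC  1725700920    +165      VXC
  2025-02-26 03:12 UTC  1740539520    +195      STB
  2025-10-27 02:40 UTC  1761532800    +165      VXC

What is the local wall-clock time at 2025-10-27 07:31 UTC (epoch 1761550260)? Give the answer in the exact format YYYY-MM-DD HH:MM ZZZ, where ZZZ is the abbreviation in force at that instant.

2025-10-27 10:16 VXC

Query: 2025-10-27 07:31 UTC
Rule 5/5 (VXC, +02:45): 2025-10-27 02:40 UTC ≤ query < +∞
7·60 + 31 + 165 = 616 min
616 = 0·1440 + 616; 616 = 10·60 + 16 → 10:16, same day
→ 2025-10-27 10:16 VXC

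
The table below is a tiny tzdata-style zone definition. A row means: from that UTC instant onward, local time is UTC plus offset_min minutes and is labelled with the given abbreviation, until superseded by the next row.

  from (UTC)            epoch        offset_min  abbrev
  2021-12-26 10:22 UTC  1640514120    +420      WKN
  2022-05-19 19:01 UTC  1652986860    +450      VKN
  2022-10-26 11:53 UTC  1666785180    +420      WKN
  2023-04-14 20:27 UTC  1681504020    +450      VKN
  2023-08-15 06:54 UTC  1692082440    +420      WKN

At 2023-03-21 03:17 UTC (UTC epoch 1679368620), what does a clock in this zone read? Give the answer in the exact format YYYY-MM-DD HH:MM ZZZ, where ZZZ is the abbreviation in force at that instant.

Query: 2023-03-21 03:17 UTC
Rule 3/5 (WKN, +07:00): 2022-10-26 11:53 UTC ≤ query < 2023-04-14 20:27 UTC
3·60 + 17 + 420 = 617 min
617 = 0·1440 + 617; 617 = 10·60 + 17 → 10:17, same day
→ 2023-03-21 10:17 WKN

2023-03-21 10:17 WKN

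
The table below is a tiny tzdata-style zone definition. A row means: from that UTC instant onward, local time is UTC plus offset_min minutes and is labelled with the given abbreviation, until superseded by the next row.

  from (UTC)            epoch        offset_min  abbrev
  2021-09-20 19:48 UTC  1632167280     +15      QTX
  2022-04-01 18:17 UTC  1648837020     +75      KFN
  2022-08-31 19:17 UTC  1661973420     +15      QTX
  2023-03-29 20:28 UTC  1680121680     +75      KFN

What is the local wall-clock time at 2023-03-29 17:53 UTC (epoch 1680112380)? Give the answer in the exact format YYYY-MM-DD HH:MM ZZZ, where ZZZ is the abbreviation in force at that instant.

Query: 2023-03-29 17:53 UTC
Rule 3/4 (QTX, +00:15): 2022-08-31 19:17 UTC ≤ query < 2023-03-29 20:28 UTC
17·60 + 53 + 15 = 1088 min
1088 = 0·1440 + 1088; 1088 = 18·60 + 8 → 18:08, same day
→ 2023-03-29 18:08 QTX

2023-03-29 18:08 QTX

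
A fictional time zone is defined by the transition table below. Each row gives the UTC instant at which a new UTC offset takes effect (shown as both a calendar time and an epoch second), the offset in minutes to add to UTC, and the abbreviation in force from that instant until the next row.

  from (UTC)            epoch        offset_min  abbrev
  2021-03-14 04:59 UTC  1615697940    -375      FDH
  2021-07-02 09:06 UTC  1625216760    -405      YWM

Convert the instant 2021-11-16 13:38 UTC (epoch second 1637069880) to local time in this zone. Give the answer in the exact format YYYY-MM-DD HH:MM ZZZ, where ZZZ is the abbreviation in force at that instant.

Query: 2021-11-16 13:38 UTC
Rule 2/2 (YWM, -06:45): 2021-07-02 09:06 UTC ≤ query < +∞
13·60 + 38 - 405 = 413 min
413 = 0·1440 + 413; 413 = 6·60 + 53 → 06:53, same day
→ 2021-11-16 06:53 YWM

2021-11-16 06:53 YWM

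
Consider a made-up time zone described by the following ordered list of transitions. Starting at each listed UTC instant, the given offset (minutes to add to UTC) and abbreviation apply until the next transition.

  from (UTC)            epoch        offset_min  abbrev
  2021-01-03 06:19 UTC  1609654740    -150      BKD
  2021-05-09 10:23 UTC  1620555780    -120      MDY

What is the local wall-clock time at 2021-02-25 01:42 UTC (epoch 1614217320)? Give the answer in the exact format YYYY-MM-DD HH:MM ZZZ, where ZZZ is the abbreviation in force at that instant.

2021-02-24 23:12 BKD

Query: 2021-02-25 01:42 UTC
Rule 1/2 (BKD, -02:30): 2021-01-03 06:19 UTC ≤ query < 2021-05-09 10:23 UTC
1·60 + 42 - 150 = -48 min
-48 = -1·1440 + 1392; 1392 = 23·60 + 12 → 23:12, 2021-02-25 - 1 day = 2021-02-24
→ 2021-02-24 23:12 BKD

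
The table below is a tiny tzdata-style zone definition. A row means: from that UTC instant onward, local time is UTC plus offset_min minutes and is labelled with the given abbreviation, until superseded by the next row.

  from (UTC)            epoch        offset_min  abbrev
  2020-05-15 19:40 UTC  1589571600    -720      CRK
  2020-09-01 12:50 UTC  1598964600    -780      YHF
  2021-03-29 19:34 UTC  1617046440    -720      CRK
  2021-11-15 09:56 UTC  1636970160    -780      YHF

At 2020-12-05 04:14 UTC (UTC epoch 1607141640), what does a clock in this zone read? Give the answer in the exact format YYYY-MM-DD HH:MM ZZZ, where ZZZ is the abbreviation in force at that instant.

Query: 2020-12-05 04:14 UTC
Rule 2/4 (YHF, -13:00): 2020-09-01 12:50 UTC ≤ query < 2021-03-29 19:34 UTC
4·60 + 14 - 780 = -526 min
-526 = -1·1440 + 914; 914 = 15·60 + 14 → 15:14, 2020-12-05 - 1 day = 2020-12-04
→ 2020-12-04 15:14 YHF

2020-12-04 15:14 YHF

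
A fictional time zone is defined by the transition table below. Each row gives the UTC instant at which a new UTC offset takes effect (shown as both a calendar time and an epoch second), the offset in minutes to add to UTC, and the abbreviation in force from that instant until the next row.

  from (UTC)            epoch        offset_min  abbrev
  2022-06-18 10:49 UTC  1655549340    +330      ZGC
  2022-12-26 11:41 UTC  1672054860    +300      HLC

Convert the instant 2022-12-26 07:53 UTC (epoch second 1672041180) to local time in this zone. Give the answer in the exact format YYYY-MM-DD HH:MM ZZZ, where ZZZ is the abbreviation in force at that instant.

2022-12-26 13:23 ZGC

Query: 2022-12-26 07:53 UTC
Rule 1/2 (ZGC, +05:30): 2022-06-18 10:49 UTC ≤ query < 2022-12-26 11:41 UTC
7·60 + 53 + 330 = 803 min
803 = 0·1440 + 803; 803 = 13·60 + 23 → 13:23, same day
→ 2022-12-26 13:23 ZGC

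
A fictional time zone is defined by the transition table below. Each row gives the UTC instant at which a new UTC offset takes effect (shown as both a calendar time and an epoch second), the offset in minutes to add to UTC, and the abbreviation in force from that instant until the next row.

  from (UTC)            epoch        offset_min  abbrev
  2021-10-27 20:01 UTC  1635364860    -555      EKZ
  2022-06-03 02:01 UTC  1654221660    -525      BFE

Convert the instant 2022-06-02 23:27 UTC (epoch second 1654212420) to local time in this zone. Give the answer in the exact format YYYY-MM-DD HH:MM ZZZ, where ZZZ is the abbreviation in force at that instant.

2022-06-02 14:12 EKZ

Query: 2022-06-02 23:27 UTC
Rule 1/2 (EKZ, -09:15): 2021-10-27 20:01 UTC ≤ query < 2022-06-03 02:01 UTC
23·60 + 27 - 555 = 852 min
852 = 0·1440 + 852; 852 = 14·60 + 12 → 14:12, same day
→ 2022-06-02 14:12 EKZ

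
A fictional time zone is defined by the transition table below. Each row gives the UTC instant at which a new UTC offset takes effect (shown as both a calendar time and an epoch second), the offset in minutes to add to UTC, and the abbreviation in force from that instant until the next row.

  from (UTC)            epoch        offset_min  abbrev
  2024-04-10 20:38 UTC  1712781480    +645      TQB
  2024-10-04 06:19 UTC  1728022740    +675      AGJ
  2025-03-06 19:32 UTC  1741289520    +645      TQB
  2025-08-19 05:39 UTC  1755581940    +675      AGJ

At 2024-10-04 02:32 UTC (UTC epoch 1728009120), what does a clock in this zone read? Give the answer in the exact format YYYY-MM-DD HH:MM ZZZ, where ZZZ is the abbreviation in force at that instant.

2024-10-04 13:17 TQB

Query: 2024-10-04 02:32 UTC
Rule 1/4 (TQB, +10:45): 2024-04-10 20:38 UTC ≤ query < 2024-10-04 06:19 UTC
2·60 + 32 + 645 = 797 min
797 = 0·1440 + 797; 797 = 13·60 + 17 → 13:17, same day
→ 2024-10-04 13:17 TQB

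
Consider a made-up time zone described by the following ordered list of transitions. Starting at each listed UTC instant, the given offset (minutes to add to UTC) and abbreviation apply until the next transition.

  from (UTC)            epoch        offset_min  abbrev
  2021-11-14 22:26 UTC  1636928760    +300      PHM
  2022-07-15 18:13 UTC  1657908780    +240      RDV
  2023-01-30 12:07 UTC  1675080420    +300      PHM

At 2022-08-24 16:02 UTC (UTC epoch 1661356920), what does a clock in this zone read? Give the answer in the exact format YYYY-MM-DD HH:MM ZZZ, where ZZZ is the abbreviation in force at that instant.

Query: 2022-08-24 16:02 UTC
Rule 2/3 (RDV, +04:00): 2022-07-15 18:13 UTC ≤ query < 2023-01-30 12:07 UTC
16·60 + 2 + 240 = 1202 min
1202 = 0·1440 + 1202; 1202 = 20·60 + 2 → 20:02, same day
→ 2022-08-24 20:02 RDV

2022-08-24 20:02 RDV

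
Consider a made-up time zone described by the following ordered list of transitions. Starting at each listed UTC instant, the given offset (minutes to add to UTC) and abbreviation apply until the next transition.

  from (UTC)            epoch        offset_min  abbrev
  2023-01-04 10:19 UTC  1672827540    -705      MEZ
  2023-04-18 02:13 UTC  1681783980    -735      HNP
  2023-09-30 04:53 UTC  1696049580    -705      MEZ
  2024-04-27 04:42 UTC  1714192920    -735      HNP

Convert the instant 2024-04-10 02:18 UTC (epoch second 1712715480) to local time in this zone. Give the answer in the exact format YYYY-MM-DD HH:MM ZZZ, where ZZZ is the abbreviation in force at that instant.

2024-04-09 14:33 MEZ

Query: 2024-04-10 02:18 UTC
Rule 3/4 (MEZ, -11:45): 2023-09-30 04:53 UTC ≤ query < 2024-04-27 04:42 UTC
2·60 + 18 - 705 = -567 min
-567 = -1·1440 + 873; 873 = 14·60 + 33 → 14:33, 2024-04-10 - 1 day = 2024-04-09
→ 2024-04-09 14:33 MEZ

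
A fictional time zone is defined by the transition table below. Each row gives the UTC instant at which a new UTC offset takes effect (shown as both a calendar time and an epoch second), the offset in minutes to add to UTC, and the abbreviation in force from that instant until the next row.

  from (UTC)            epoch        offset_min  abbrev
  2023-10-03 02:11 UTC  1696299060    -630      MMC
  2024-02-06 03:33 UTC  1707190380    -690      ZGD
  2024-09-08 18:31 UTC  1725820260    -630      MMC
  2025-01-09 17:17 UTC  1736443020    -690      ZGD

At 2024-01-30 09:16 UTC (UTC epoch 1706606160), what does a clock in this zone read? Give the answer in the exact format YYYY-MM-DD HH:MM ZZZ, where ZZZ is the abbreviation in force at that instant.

Query: 2024-01-30 09:16 UTC
Rule 1/4 (MMC, -10:30): 2023-10-03 02:11 UTC ≤ query < 2024-02-06 03:33 UTC
9·60 + 16 - 630 = -74 min
-74 = -1·1440 + 1366; 1366 = 22·60 + 46 → 22:46, 2024-01-30 - 1 day = 2024-01-29
→ 2024-01-29 22:46 MMC

2024-01-29 22:46 MMC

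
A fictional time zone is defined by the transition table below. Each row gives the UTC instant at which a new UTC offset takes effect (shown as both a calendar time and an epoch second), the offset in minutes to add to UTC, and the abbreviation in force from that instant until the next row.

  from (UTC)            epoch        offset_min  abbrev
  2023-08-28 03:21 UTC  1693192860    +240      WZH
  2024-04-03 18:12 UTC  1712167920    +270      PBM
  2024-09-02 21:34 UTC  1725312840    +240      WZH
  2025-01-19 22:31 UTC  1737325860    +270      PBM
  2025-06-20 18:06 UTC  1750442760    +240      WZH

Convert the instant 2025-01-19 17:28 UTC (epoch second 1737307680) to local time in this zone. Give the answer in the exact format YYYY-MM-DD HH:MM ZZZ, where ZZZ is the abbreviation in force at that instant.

2025-01-19 21:28 WZH

Query: 2025-01-19 17:28 UTC
Rule 3/5 (WZH, +04:00): 2024-09-02 21:34 UTC ≤ query < 2025-01-19 22:31 UTC
17·60 + 28 + 240 = 1288 min
1288 = 0·1440 + 1288; 1288 = 21·60 + 28 → 21:28, same day
→ 2025-01-19 21:28 WZH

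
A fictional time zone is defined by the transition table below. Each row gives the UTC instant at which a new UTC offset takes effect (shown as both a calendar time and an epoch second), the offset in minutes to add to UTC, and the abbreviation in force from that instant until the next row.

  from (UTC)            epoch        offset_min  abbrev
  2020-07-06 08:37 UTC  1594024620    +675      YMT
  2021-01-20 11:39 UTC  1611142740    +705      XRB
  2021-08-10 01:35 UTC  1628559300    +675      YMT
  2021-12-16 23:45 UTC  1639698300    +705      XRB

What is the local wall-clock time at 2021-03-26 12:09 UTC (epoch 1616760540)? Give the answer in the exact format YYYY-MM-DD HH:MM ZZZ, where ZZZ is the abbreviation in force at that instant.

2021-03-26 23:54 XRB

Query: 2021-03-26 12:09 UTC
Rule 2/4 (XRB, +11:45): 2021-01-20 11:39 UTC ≤ query < 2021-08-10 01:35 UTC
12·60 + 9 + 705 = 1434 min
1434 = 0·1440 + 1434; 1434 = 23·60 + 54 → 23:54, same day
→ 2021-03-26 23:54 XRB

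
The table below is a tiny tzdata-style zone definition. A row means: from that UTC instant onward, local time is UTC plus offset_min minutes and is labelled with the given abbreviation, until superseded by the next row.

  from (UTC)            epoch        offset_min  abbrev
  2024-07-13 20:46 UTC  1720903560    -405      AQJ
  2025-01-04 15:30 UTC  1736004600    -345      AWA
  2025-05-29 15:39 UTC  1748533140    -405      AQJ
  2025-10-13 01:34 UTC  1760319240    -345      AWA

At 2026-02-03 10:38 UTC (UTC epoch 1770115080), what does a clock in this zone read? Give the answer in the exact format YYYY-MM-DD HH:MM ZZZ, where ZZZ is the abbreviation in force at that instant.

2026-02-03 04:53 AWA

Query: 2026-02-03 10:38 UTC
Rule 4/4 (AWA, -05:45): 2025-10-13 01:34 UTC ≤ query < +∞
10·60 + 38 - 345 = 293 min
293 = 0·1440 + 293; 293 = 4·60 + 53 → 04:53, same day
→ 2026-02-03 04:53 AWA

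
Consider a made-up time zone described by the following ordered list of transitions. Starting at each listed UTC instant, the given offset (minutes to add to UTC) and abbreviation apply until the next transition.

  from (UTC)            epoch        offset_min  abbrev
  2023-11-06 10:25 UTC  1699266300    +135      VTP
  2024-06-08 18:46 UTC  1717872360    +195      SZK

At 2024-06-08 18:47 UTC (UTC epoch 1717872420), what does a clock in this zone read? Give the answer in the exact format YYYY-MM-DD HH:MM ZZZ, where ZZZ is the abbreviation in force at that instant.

2024-06-08 22:02 SZK

Query: 2024-06-08 18:47 UTC
Rule 2/2 (SZK, +03:15): 2024-06-08 18:46 UTC ≤ query < +∞
18·60 + 47 + 195 = 1322 min
1322 = 0·1440 + 1322; 1322 = 22·60 + 2 → 22:02, same day
→ 2024-06-08 22:02 SZK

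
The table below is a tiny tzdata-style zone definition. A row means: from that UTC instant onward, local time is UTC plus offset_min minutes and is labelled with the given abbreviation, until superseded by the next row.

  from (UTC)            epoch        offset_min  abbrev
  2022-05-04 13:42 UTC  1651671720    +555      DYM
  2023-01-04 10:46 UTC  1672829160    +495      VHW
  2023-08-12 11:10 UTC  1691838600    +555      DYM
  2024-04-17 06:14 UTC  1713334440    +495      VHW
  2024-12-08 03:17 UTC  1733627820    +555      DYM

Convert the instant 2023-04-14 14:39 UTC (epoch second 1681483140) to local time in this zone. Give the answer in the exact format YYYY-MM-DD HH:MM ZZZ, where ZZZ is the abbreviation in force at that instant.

Query: 2023-04-14 14:39 UTC
Rule 2/5 (VHW, +08:15): 2023-01-04 10:46 UTC ≤ query < 2023-08-12 11:10 UTC
14·60 + 39 + 495 = 1374 min
1374 = 0·1440 + 1374; 1374 = 22·60 + 54 → 22:54, same day
→ 2023-04-14 22:54 VHW

2023-04-14 22:54 VHW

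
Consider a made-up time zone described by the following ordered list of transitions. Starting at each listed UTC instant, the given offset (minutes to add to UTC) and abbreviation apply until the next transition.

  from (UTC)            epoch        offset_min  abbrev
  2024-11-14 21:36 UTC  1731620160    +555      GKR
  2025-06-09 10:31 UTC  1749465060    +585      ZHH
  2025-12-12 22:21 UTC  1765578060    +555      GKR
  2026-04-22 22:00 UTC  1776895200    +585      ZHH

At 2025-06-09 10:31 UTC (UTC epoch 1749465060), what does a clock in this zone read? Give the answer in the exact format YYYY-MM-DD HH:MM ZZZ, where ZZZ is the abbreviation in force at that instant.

Query: 2025-06-09 10:31 UTC
Rule 2/4 (ZHH, +09:45): 2025-06-09 10:31 UTC ≤ query < 2025-12-12 22:21 UTC
10·60 + 31 + 585 = 1216 min
1216 = 0·1440 + 1216; 1216 = 20·60 + 16 → 20:16, same day
→ 2025-06-09 20:16 ZHH

2025-06-09 20:16 ZHH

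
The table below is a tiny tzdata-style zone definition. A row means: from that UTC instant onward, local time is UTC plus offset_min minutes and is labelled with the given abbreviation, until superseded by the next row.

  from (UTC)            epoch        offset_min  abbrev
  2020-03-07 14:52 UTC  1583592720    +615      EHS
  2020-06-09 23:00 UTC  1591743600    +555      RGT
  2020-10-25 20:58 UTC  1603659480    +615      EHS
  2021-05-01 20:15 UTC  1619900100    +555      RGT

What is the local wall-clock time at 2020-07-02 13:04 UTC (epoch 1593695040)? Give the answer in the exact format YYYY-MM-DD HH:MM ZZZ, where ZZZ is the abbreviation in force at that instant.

Query: 2020-07-02 13:04 UTC
Rule 2/4 (RGT, +09:15): 2020-06-09 23:00 UTC ≤ query < 2020-10-25 20:58 UTC
13·60 + 4 + 555 = 1339 min
1339 = 0·1440 + 1339; 1339 = 22·60 + 19 → 22:19, same day
→ 2020-07-02 22:19 RGT

2020-07-02 22:19 RGT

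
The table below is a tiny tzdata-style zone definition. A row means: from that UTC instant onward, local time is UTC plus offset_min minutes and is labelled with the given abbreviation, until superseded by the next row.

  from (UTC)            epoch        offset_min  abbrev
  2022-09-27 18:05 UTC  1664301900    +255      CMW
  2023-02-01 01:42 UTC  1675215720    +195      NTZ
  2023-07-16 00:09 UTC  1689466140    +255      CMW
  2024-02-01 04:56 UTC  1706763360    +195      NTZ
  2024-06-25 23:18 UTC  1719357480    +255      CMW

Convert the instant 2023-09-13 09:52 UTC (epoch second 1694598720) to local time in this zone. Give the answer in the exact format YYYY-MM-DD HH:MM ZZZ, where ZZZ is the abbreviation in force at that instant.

2023-09-13 14:07 CMW

Query: 2023-09-13 09:52 UTC
Rule 3/5 (CMW, +04:15): 2023-07-16 00:09 UTC ≤ query < 2024-02-01 04:56 UTC
9·60 + 52 + 255 = 847 min
847 = 0·1440 + 847; 847 = 14·60 + 7 → 14:07, same day
→ 2023-09-13 14:07 CMW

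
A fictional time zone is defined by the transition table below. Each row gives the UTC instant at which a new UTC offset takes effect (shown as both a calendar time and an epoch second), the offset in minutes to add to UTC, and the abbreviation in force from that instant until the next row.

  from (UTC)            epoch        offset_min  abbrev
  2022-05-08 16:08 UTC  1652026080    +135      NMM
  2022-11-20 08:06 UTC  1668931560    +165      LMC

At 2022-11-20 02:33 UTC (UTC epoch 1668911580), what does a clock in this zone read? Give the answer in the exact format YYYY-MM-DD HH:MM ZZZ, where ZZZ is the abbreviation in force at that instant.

Query: 2022-11-20 02:33 UTC
Rule 1/2 (NMM, +02:15): 2022-05-08 16:08 UTC ≤ query < 2022-11-20 08:06 UTC
2·60 + 33 + 135 = 288 min
288 = 0·1440 + 288; 288 = 4·60 + 48 → 04:48, same day
→ 2022-11-20 04:48 NMM

2022-11-20 04:48 NMM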